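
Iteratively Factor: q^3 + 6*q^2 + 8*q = (q + 4)*(q^2 + 2*q) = q*(q + 4)*(q + 2)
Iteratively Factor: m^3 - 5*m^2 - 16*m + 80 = (m + 4)*(m^2 - 9*m + 20) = (m - 5)*(m + 4)*(m - 4)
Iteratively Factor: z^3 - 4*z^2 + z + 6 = (z + 1)*(z^2 - 5*z + 6) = (z - 2)*(z + 1)*(z - 3)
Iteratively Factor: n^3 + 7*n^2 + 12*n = (n + 4)*(n^2 + 3*n) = n*(n + 4)*(n + 3)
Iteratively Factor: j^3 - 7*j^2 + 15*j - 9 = (j - 3)*(j^2 - 4*j + 3) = (j - 3)^2*(j - 1)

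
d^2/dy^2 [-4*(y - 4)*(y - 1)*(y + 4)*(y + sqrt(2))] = -48*y^2 - 24*sqrt(2)*y + 24*y + 8*sqrt(2) + 128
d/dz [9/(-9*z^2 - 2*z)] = 18*(9*z + 1)/(z^2*(9*z + 2)^2)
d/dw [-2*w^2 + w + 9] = 1 - 4*w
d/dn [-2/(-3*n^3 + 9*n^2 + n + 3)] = 2*(-9*n^2 + 18*n + 1)/(-3*n^3 + 9*n^2 + n + 3)^2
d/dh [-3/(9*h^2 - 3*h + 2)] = 9*(6*h - 1)/(9*h^2 - 3*h + 2)^2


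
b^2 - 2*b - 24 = (b - 6)*(b + 4)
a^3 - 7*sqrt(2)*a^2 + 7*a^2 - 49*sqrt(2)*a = a*(a + 7)*(a - 7*sqrt(2))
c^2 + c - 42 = (c - 6)*(c + 7)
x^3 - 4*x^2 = x^2*(x - 4)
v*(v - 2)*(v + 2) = v^3 - 4*v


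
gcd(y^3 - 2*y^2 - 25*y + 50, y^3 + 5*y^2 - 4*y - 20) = y^2 + 3*y - 10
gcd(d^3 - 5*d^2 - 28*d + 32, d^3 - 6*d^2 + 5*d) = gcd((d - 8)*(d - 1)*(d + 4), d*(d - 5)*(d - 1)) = d - 1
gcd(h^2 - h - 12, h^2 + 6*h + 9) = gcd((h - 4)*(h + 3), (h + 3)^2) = h + 3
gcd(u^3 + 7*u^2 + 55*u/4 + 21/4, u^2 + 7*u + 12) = u + 3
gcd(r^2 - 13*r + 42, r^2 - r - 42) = r - 7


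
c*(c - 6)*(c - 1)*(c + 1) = c^4 - 6*c^3 - c^2 + 6*c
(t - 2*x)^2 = t^2 - 4*t*x + 4*x^2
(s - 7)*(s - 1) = s^2 - 8*s + 7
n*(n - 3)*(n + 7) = n^3 + 4*n^2 - 21*n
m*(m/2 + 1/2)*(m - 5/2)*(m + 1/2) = m^4/2 - m^3/2 - 13*m^2/8 - 5*m/8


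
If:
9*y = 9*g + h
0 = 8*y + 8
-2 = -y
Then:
No Solution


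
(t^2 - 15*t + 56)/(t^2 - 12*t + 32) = (t - 7)/(t - 4)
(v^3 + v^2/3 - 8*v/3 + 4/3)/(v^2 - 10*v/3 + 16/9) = 3*(v^2 + v - 2)/(3*v - 8)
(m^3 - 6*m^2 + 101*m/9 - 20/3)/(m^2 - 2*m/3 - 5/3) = (m^2 - 13*m/3 + 4)/(m + 1)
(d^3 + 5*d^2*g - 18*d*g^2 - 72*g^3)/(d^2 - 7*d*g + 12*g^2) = (d^2 + 9*d*g + 18*g^2)/(d - 3*g)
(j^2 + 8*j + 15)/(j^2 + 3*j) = (j + 5)/j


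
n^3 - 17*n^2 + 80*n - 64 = (n - 8)^2*(n - 1)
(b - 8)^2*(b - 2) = b^3 - 18*b^2 + 96*b - 128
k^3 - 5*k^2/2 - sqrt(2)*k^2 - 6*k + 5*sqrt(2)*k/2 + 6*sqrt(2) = (k - 4)*(k + 3/2)*(k - sqrt(2))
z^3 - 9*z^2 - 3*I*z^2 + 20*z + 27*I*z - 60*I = (z - 5)*(z - 4)*(z - 3*I)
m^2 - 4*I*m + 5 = (m - 5*I)*(m + I)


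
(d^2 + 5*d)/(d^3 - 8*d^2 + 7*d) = (d + 5)/(d^2 - 8*d + 7)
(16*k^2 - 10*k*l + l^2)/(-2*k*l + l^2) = (-8*k + l)/l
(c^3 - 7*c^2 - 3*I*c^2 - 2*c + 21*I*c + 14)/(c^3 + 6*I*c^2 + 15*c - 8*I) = (c^2 - c*(7 + 2*I) + 14*I)/(c^2 + 7*I*c + 8)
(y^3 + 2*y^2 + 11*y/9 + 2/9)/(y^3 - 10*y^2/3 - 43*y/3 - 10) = (9*y^2 + 9*y + 2)/(3*(3*y^2 - 13*y - 30))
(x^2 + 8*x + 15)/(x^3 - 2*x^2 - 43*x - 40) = (x + 3)/(x^2 - 7*x - 8)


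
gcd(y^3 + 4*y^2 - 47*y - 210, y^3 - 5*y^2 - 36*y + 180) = y + 6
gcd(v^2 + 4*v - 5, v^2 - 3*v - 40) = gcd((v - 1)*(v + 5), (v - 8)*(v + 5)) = v + 5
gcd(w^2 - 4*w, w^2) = w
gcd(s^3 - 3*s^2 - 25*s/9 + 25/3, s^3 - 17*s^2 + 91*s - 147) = s - 3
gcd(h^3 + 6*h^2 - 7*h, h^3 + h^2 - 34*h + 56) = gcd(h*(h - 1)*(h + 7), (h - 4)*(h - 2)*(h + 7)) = h + 7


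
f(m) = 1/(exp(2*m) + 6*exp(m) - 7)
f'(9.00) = 0.00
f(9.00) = 0.00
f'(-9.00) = 0.00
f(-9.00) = -0.14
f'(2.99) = -0.00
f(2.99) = 0.00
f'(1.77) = -0.03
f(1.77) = 0.02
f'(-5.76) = -0.00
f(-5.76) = -0.14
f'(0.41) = -0.73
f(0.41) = 0.23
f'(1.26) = -0.07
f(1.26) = 0.04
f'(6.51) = -0.00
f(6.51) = 0.00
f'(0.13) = -7.38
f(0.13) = 0.89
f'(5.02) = -0.00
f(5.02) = 0.00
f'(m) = (-2*exp(2*m) - 6*exp(m))/(exp(2*m) + 6*exp(m) - 7)^2 = 2*(-exp(m) - 3)*exp(m)/(exp(2*m) + 6*exp(m) - 7)^2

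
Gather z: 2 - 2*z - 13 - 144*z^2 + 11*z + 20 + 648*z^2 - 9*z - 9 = 504*z^2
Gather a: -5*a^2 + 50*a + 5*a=-5*a^2 + 55*a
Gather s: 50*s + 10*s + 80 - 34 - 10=60*s + 36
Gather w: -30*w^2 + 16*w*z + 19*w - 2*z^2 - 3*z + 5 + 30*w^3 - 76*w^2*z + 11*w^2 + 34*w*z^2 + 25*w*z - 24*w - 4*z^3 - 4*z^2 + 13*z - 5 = 30*w^3 + w^2*(-76*z - 19) + w*(34*z^2 + 41*z - 5) - 4*z^3 - 6*z^2 + 10*z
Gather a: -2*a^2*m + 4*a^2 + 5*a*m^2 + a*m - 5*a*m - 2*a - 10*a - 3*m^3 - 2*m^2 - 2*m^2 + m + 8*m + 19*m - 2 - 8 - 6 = a^2*(4 - 2*m) + a*(5*m^2 - 4*m - 12) - 3*m^3 - 4*m^2 + 28*m - 16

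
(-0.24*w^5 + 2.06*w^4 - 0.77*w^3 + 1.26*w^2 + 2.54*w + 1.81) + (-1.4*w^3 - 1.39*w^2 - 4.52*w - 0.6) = -0.24*w^5 + 2.06*w^4 - 2.17*w^3 - 0.13*w^2 - 1.98*w + 1.21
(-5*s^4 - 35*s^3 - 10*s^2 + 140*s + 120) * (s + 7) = -5*s^5 - 70*s^4 - 255*s^3 + 70*s^2 + 1100*s + 840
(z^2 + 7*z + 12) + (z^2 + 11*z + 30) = 2*z^2 + 18*z + 42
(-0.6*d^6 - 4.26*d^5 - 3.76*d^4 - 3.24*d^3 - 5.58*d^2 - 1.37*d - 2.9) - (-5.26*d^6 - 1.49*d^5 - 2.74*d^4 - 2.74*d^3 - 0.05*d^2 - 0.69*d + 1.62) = 4.66*d^6 - 2.77*d^5 - 1.02*d^4 - 0.5*d^3 - 5.53*d^2 - 0.68*d - 4.52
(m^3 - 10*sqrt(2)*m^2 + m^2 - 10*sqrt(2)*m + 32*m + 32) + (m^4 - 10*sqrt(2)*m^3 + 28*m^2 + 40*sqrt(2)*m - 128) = m^4 - 10*sqrt(2)*m^3 + m^3 - 10*sqrt(2)*m^2 + 29*m^2 + 32*m + 30*sqrt(2)*m - 96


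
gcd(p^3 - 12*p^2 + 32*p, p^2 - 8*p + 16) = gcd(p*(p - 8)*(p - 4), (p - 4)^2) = p - 4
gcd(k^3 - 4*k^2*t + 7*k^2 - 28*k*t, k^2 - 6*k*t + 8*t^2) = -k + 4*t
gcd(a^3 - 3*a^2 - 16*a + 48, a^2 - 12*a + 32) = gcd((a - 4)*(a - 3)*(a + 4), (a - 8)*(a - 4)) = a - 4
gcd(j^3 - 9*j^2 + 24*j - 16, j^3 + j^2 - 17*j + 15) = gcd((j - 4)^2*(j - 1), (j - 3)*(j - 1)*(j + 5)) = j - 1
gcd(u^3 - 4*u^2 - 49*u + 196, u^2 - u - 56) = u + 7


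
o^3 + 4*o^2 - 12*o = o*(o - 2)*(o + 6)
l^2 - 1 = (l - 1)*(l + 1)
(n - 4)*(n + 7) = n^2 + 3*n - 28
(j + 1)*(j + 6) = j^2 + 7*j + 6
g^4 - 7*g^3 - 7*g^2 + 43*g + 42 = (g - 7)*(g - 3)*(g + 1)*(g + 2)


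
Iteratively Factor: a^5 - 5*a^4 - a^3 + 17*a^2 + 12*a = (a + 1)*(a^4 - 6*a^3 + 5*a^2 + 12*a) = (a + 1)^2*(a^3 - 7*a^2 + 12*a) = a*(a + 1)^2*(a^2 - 7*a + 12) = a*(a - 4)*(a + 1)^2*(a - 3)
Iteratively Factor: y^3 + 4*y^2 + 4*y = (y)*(y^2 + 4*y + 4) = y*(y + 2)*(y + 2)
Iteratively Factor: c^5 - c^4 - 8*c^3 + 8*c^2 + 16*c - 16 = (c + 2)*(c^4 - 3*c^3 - 2*c^2 + 12*c - 8) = (c - 1)*(c + 2)*(c^3 - 2*c^2 - 4*c + 8) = (c - 2)*(c - 1)*(c + 2)*(c^2 - 4) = (c - 2)*(c - 1)*(c + 2)^2*(c - 2)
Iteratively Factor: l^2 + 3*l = (l)*(l + 3)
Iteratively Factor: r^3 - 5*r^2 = (r)*(r^2 - 5*r) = r^2*(r - 5)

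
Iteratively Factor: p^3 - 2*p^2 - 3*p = (p + 1)*(p^2 - 3*p) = p*(p + 1)*(p - 3)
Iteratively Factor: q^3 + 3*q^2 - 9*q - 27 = (q + 3)*(q^2 - 9) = (q + 3)^2*(q - 3)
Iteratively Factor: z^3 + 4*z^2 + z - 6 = (z - 1)*(z^2 + 5*z + 6) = (z - 1)*(z + 3)*(z + 2)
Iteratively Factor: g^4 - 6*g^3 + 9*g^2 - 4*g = (g)*(g^3 - 6*g^2 + 9*g - 4) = g*(g - 1)*(g^2 - 5*g + 4) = g*(g - 4)*(g - 1)*(g - 1)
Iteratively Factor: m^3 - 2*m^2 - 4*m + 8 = (m + 2)*(m^2 - 4*m + 4) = (m - 2)*(m + 2)*(m - 2)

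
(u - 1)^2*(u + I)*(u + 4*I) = u^4 - 2*u^3 + 5*I*u^3 - 3*u^2 - 10*I*u^2 + 8*u + 5*I*u - 4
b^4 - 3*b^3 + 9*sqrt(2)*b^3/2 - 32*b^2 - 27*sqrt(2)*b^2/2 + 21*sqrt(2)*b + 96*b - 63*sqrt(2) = (b - 3)*(b - 3*sqrt(2)/2)*(b - sqrt(2))*(b + 7*sqrt(2))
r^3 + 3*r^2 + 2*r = r*(r + 1)*(r + 2)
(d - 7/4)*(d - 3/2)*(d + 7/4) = d^3 - 3*d^2/2 - 49*d/16 + 147/32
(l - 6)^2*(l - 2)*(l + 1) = l^4 - 13*l^3 + 46*l^2 - 12*l - 72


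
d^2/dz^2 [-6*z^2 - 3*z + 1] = -12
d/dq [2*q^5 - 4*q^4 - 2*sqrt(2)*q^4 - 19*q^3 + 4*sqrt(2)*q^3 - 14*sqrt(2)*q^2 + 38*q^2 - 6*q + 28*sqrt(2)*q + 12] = 10*q^4 - 16*q^3 - 8*sqrt(2)*q^3 - 57*q^2 + 12*sqrt(2)*q^2 - 28*sqrt(2)*q + 76*q - 6 + 28*sqrt(2)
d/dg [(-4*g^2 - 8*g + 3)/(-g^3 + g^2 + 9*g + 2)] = (-4*g^4 - 16*g^3 - 19*g^2 - 22*g - 43)/(g^6 - 2*g^5 - 17*g^4 + 14*g^3 + 85*g^2 + 36*g + 4)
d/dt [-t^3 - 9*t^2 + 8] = 3*t*(-t - 6)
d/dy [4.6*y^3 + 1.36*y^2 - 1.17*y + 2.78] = 13.8*y^2 + 2.72*y - 1.17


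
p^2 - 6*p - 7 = (p - 7)*(p + 1)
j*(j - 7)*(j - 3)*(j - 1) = j^4 - 11*j^3 + 31*j^2 - 21*j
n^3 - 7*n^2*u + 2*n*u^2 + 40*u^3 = (n - 5*u)*(n - 4*u)*(n + 2*u)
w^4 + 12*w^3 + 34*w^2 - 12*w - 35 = (w - 1)*(w + 1)*(w + 5)*(w + 7)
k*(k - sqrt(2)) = k^2 - sqrt(2)*k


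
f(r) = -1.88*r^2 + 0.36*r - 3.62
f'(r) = 0.36 - 3.76*r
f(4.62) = -42.08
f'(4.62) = -17.01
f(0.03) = -3.61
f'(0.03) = 0.25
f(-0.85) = -5.28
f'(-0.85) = 3.56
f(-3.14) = -23.29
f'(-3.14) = 12.17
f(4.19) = -35.12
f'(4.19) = -15.39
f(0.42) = -3.80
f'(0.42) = -1.22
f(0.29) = -3.67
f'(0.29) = -0.73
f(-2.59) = -17.16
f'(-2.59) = 10.10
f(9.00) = -152.66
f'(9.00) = -33.48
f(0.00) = -3.62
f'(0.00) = 0.36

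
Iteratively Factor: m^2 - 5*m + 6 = (m - 2)*(m - 3)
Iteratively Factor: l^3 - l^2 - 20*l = (l)*(l^2 - l - 20) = l*(l + 4)*(l - 5)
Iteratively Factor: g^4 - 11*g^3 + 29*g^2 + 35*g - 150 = (g - 3)*(g^3 - 8*g^2 + 5*g + 50) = (g - 3)*(g + 2)*(g^2 - 10*g + 25) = (g - 5)*(g - 3)*(g + 2)*(g - 5)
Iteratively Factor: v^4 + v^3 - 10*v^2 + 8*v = (v)*(v^3 + v^2 - 10*v + 8) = v*(v + 4)*(v^2 - 3*v + 2) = v*(v - 2)*(v + 4)*(v - 1)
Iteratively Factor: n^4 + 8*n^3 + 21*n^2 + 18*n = (n)*(n^3 + 8*n^2 + 21*n + 18) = n*(n + 2)*(n^2 + 6*n + 9) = n*(n + 2)*(n + 3)*(n + 3)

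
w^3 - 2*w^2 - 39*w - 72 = (w - 8)*(w + 3)^2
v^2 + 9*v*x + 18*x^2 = (v + 3*x)*(v + 6*x)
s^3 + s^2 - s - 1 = (s - 1)*(s + 1)^2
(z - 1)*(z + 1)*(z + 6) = z^3 + 6*z^2 - z - 6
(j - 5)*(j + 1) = j^2 - 4*j - 5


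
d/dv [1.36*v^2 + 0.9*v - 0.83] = 2.72*v + 0.9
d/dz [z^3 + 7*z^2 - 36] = z*(3*z + 14)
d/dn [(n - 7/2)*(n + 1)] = 2*n - 5/2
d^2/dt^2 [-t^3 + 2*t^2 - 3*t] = 4 - 6*t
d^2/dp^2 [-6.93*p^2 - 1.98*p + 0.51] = -13.8600000000000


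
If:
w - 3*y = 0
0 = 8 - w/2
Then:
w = 16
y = 16/3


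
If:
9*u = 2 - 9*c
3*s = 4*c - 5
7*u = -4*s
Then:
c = -46/15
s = -259/45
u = 148/45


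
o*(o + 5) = o^2 + 5*o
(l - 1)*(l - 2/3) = l^2 - 5*l/3 + 2/3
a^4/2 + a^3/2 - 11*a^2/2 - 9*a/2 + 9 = (a/2 + 1)*(a - 3)*(a - 1)*(a + 3)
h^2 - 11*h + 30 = (h - 6)*(h - 5)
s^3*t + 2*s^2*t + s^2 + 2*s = s*(s + 2)*(s*t + 1)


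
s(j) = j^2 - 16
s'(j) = 2*j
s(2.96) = -7.24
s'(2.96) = 5.92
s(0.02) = -16.00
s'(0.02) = 0.04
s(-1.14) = -14.70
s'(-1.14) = -2.28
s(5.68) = 16.26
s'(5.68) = 11.36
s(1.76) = -12.90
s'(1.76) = 3.52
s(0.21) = -15.96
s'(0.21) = 0.42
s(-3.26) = -5.37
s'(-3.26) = -6.52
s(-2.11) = -11.55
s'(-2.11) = -4.22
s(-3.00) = -7.00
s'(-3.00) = -6.00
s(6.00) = 20.00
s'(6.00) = 12.00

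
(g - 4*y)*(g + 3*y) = g^2 - g*y - 12*y^2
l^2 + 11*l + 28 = (l + 4)*(l + 7)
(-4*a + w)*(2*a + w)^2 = -16*a^3 - 12*a^2*w + w^3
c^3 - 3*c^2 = c^2*(c - 3)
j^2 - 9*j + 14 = (j - 7)*(j - 2)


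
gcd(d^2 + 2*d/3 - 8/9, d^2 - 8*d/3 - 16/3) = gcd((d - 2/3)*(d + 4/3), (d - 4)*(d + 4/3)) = d + 4/3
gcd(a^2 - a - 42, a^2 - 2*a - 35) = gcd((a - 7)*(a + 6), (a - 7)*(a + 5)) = a - 7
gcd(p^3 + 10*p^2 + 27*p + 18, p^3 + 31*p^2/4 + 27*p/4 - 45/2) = p^2 + 9*p + 18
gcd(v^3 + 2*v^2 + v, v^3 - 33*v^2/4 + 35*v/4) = v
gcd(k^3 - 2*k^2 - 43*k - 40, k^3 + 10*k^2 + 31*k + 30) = k + 5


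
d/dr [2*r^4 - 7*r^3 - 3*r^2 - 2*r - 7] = 8*r^3 - 21*r^2 - 6*r - 2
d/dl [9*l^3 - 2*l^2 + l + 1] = 27*l^2 - 4*l + 1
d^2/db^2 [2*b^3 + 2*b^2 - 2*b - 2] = 12*b + 4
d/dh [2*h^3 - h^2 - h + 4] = 6*h^2 - 2*h - 1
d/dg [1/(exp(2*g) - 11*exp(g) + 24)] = (11 - 2*exp(g))*exp(g)/(exp(2*g) - 11*exp(g) + 24)^2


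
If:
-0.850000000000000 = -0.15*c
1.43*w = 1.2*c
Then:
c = 5.67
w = 4.76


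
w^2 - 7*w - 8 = (w - 8)*(w + 1)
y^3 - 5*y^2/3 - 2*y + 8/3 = (y - 2)*(y - 1)*(y + 4/3)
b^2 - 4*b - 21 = (b - 7)*(b + 3)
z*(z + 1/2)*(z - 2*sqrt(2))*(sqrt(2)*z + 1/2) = sqrt(2)*z^4 - 7*z^3/2 + sqrt(2)*z^3/2 - 7*z^2/4 - sqrt(2)*z^2 - sqrt(2)*z/2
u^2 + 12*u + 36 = (u + 6)^2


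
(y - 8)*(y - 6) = y^2 - 14*y + 48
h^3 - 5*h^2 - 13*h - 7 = (h - 7)*(h + 1)^2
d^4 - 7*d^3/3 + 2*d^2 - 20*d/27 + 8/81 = (d - 2/3)^3*(d - 1/3)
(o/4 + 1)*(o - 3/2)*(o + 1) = o^3/4 + 7*o^2/8 - 7*o/8 - 3/2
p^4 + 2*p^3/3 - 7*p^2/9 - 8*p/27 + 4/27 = (p - 2/3)*(p - 1/3)*(p + 2/3)*(p + 1)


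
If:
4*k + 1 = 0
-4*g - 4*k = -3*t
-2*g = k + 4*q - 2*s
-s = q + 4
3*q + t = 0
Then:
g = 101/8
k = -1/4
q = -11/2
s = 3/2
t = 33/2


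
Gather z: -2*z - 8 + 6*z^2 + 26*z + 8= 6*z^2 + 24*z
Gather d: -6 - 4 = -10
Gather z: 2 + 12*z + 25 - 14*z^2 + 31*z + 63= -14*z^2 + 43*z + 90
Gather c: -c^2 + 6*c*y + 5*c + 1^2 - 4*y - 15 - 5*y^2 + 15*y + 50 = -c^2 + c*(6*y + 5) - 5*y^2 + 11*y + 36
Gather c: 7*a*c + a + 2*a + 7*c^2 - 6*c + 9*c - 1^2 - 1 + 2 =3*a + 7*c^2 + c*(7*a + 3)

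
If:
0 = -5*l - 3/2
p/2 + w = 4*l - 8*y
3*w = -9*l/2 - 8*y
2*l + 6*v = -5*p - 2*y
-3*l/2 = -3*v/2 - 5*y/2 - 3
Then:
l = -3/10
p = 477/230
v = -2687/1840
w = 165/92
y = -927/1840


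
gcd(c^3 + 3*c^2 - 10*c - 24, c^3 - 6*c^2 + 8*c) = 1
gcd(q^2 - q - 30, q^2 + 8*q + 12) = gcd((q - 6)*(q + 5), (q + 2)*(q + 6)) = 1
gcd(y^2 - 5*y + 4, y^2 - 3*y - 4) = y - 4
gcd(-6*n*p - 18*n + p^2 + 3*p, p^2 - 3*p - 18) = p + 3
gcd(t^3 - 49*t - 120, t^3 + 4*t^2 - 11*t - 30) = t + 5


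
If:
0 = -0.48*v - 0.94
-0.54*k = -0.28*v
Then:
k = -1.02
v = -1.96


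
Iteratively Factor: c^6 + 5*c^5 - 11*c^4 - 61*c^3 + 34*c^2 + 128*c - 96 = (c + 2)*(c^5 + 3*c^4 - 17*c^3 - 27*c^2 + 88*c - 48) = (c + 2)*(c + 4)*(c^4 - c^3 - 13*c^2 + 25*c - 12) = (c - 1)*(c + 2)*(c + 4)*(c^3 - 13*c + 12) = (c - 3)*(c - 1)*(c + 2)*(c + 4)*(c^2 + 3*c - 4) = (c - 3)*(c - 1)^2*(c + 2)*(c + 4)*(c + 4)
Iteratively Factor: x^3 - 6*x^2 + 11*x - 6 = (x - 2)*(x^2 - 4*x + 3) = (x - 2)*(x - 1)*(x - 3)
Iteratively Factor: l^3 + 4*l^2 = (l)*(l^2 + 4*l) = l*(l + 4)*(l)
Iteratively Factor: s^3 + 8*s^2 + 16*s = (s)*(s^2 + 8*s + 16) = s*(s + 4)*(s + 4)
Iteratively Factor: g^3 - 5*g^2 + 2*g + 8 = (g - 4)*(g^2 - g - 2) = (g - 4)*(g + 1)*(g - 2)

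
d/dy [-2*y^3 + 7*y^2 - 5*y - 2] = -6*y^2 + 14*y - 5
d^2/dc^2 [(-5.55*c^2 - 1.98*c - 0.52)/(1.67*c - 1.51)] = (7.105427357601e-15*c - 38.195498)/(4.657463*c^3 - 12.633717*c^2 + 11.423301*c - 3.442951)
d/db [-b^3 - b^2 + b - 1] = -3*b^2 - 2*b + 1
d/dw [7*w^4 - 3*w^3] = w^2*(28*w - 9)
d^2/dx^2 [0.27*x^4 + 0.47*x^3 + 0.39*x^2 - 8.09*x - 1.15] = 3.24*x^2 + 2.82*x + 0.78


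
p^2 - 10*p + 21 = (p - 7)*(p - 3)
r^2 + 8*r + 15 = (r + 3)*(r + 5)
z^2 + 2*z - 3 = (z - 1)*(z + 3)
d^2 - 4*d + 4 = (d - 2)^2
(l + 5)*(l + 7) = l^2 + 12*l + 35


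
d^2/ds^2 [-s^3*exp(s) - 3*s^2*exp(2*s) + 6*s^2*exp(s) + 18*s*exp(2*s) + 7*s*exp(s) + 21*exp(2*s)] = (-s^3 - 12*s^2*exp(s) + 48*s*exp(s) + 25*s + 150*exp(s) + 26)*exp(s)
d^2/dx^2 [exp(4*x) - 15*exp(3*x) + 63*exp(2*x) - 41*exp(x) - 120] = (16*exp(3*x) - 135*exp(2*x) + 252*exp(x) - 41)*exp(x)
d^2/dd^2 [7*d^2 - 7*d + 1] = 14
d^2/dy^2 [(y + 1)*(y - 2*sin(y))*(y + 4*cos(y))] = 2*y^2*sin(y) - 4*y^2*cos(y) - 14*y*sin(y) + 16*y*sin(2*y) - 12*y*cos(y) + 6*y - 12*sin(y) + 4*cos(y) - 16*sqrt(2)*cos(2*y + pi/4) + 2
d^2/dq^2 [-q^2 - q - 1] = -2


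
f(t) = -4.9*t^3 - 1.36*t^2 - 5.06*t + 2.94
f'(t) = -14.7*t^2 - 2.72*t - 5.06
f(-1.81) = 36.70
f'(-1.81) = -48.30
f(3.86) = -318.67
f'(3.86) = -234.58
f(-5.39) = 758.00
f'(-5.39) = -417.47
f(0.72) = -3.24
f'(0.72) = -14.64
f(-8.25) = 2703.55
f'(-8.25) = -983.14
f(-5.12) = 650.86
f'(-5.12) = -376.49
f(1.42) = -21.02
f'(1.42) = -38.56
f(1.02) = -8.84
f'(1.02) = -23.13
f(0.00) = 2.94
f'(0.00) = -5.06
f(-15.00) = 16310.34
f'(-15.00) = -3271.76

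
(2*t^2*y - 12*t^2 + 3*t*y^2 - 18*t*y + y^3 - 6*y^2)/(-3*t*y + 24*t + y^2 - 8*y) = (-2*t^2*y + 12*t^2 - 3*t*y^2 + 18*t*y - y^3 + 6*y^2)/(3*t*y - 24*t - y^2 + 8*y)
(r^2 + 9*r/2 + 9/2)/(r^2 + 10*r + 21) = (r + 3/2)/(r + 7)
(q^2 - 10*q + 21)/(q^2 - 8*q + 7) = (q - 3)/(q - 1)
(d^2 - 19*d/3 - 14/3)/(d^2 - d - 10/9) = 3*(d - 7)/(3*d - 5)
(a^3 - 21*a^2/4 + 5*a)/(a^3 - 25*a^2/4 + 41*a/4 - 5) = a/(a - 1)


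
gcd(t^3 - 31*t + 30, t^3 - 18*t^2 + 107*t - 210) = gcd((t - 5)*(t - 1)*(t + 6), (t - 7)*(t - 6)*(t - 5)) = t - 5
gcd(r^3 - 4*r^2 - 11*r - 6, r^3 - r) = r + 1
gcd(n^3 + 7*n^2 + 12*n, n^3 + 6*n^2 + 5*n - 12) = n^2 + 7*n + 12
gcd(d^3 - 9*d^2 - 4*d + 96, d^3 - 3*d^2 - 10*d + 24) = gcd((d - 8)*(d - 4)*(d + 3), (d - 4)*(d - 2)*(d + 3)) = d^2 - d - 12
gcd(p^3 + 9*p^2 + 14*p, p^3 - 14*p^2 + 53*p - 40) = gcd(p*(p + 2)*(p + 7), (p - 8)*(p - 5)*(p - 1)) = 1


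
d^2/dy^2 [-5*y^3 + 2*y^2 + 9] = 4 - 30*y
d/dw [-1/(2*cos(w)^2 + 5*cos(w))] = -(4*cos(w) + 5)*sin(w)/((2*cos(w) + 5)^2*cos(w)^2)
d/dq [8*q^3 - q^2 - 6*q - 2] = 24*q^2 - 2*q - 6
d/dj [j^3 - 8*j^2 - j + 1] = 3*j^2 - 16*j - 1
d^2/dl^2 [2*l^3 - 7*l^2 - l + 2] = 12*l - 14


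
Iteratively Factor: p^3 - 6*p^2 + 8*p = (p - 2)*(p^2 - 4*p) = (p - 4)*(p - 2)*(p)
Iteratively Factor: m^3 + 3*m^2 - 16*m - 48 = (m + 4)*(m^2 - m - 12) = (m - 4)*(m + 4)*(m + 3)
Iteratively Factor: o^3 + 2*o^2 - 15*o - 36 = (o + 3)*(o^2 - o - 12) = (o + 3)^2*(o - 4)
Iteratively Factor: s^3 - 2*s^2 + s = (s - 1)*(s^2 - s) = (s - 1)^2*(s)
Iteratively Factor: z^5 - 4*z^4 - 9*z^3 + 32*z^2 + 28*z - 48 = (z - 4)*(z^4 - 9*z^2 - 4*z + 12) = (z - 4)*(z + 2)*(z^3 - 2*z^2 - 5*z + 6) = (z - 4)*(z - 1)*(z + 2)*(z^2 - z - 6) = (z - 4)*(z - 1)*(z + 2)^2*(z - 3)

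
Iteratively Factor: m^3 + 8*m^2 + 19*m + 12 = (m + 3)*(m^2 + 5*m + 4) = (m + 1)*(m + 3)*(m + 4)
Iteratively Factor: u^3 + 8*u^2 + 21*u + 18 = (u + 3)*(u^2 + 5*u + 6) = (u + 3)^2*(u + 2)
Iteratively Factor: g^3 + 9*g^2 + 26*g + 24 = (g + 2)*(g^2 + 7*g + 12) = (g + 2)*(g + 4)*(g + 3)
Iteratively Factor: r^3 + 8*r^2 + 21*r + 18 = (r + 3)*(r^2 + 5*r + 6) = (r + 2)*(r + 3)*(r + 3)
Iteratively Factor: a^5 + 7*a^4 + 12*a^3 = (a + 4)*(a^4 + 3*a^3) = a*(a + 4)*(a^3 + 3*a^2) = a*(a + 3)*(a + 4)*(a^2) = a^2*(a + 3)*(a + 4)*(a)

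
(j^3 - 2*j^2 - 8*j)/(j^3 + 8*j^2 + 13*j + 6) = j*(j^2 - 2*j - 8)/(j^3 + 8*j^2 + 13*j + 6)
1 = 1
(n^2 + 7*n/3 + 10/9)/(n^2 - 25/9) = (3*n + 2)/(3*n - 5)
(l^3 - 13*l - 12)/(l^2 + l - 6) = (l^2 - 3*l - 4)/(l - 2)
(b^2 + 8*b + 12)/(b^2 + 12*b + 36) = (b + 2)/(b + 6)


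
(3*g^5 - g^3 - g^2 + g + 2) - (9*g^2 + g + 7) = 3*g^5 - g^3 - 10*g^2 - 5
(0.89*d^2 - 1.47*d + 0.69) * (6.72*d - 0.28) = 5.9808*d^3 - 10.1276*d^2 + 5.0484*d - 0.1932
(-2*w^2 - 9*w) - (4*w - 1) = -2*w^2 - 13*w + 1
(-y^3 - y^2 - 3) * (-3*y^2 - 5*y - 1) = 3*y^5 + 8*y^4 + 6*y^3 + 10*y^2 + 15*y + 3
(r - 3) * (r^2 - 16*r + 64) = r^3 - 19*r^2 + 112*r - 192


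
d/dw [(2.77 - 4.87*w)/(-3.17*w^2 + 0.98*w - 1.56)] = (-15.4379*w^2 + 17.5618*w + 4.8826)/(10.0489*w^4 - 6.2132*w^3 + 10.8508*w^2 - 3.0576*w + 2.4336)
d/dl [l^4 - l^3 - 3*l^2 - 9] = l*(4*l^2 - 3*l - 6)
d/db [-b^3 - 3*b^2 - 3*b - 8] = -3*b^2 - 6*b - 3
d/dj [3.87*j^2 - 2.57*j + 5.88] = 7.74*j - 2.57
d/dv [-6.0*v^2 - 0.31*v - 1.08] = -12.0*v - 0.31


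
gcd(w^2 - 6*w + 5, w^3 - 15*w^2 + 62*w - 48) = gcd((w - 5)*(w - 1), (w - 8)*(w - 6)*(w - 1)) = w - 1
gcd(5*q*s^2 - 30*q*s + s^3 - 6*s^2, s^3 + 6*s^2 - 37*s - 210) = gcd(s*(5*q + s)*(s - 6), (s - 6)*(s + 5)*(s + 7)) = s - 6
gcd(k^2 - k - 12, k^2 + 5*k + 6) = k + 3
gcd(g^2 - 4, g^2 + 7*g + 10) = g + 2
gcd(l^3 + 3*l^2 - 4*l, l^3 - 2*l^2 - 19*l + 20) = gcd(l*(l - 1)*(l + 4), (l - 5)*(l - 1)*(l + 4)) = l^2 + 3*l - 4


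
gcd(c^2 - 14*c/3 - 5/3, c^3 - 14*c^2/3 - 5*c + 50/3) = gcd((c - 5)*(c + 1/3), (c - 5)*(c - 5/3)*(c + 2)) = c - 5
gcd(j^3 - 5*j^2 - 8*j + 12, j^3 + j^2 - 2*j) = j^2 + j - 2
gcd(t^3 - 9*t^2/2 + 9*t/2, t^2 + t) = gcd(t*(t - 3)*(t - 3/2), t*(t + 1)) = t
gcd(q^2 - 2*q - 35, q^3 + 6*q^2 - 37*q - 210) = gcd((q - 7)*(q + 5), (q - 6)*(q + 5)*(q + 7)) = q + 5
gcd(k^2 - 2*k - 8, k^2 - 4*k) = k - 4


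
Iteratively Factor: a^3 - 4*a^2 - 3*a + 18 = (a - 3)*(a^2 - a - 6) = (a - 3)*(a + 2)*(a - 3)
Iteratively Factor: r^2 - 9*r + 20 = (r - 4)*(r - 5)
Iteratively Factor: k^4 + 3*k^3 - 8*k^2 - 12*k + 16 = (k - 2)*(k^3 + 5*k^2 + 2*k - 8) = (k - 2)*(k - 1)*(k^2 + 6*k + 8) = (k - 2)*(k - 1)*(k + 4)*(k + 2)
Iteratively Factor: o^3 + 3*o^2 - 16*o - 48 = (o + 3)*(o^2 - 16) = (o + 3)*(o + 4)*(o - 4)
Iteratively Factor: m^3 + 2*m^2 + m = (m)*(m^2 + 2*m + 1) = m*(m + 1)*(m + 1)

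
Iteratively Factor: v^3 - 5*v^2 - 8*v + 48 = (v - 4)*(v^2 - v - 12) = (v - 4)^2*(v + 3)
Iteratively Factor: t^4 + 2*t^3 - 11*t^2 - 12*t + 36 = (t + 3)*(t^3 - t^2 - 8*t + 12) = (t - 2)*(t + 3)*(t^2 + t - 6) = (t - 2)^2*(t + 3)*(t + 3)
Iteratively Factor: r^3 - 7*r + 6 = (r - 1)*(r^2 + r - 6) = (r - 2)*(r - 1)*(r + 3)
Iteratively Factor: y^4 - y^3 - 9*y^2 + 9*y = (y - 3)*(y^3 + 2*y^2 - 3*y) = y*(y - 3)*(y^2 + 2*y - 3) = y*(y - 3)*(y - 1)*(y + 3)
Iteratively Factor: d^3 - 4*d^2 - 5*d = (d + 1)*(d^2 - 5*d) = (d - 5)*(d + 1)*(d)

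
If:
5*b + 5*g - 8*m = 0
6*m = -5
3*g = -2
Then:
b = -2/3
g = -2/3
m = -5/6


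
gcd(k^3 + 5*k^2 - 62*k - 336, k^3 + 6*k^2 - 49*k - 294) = k^2 + 13*k + 42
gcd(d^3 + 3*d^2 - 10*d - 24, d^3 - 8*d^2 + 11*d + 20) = 1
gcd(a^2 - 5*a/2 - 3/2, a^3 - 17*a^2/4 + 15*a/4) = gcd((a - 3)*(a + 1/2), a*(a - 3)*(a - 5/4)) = a - 3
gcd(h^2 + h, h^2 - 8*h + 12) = 1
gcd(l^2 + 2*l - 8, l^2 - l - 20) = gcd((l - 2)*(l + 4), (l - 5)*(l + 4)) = l + 4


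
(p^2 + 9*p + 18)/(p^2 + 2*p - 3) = (p + 6)/(p - 1)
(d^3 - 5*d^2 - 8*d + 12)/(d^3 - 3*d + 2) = (d - 6)/(d - 1)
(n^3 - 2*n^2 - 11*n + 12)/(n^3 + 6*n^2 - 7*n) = (n^2 - n - 12)/(n*(n + 7))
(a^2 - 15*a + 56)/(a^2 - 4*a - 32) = (a - 7)/(a + 4)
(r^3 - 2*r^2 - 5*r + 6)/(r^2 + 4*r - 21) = (r^2 + r - 2)/(r + 7)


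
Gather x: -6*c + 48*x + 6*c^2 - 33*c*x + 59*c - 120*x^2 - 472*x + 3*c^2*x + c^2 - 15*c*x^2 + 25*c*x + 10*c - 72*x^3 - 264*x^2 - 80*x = 7*c^2 + 63*c - 72*x^3 + x^2*(-15*c - 384) + x*(3*c^2 - 8*c - 504)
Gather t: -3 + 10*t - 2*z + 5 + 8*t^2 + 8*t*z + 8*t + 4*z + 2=8*t^2 + t*(8*z + 18) + 2*z + 4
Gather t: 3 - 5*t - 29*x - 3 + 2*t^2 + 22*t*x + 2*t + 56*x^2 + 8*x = 2*t^2 + t*(22*x - 3) + 56*x^2 - 21*x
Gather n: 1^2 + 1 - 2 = 0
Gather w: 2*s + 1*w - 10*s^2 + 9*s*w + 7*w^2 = -10*s^2 + 2*s + 7*w^2 + w*(9*s + 1)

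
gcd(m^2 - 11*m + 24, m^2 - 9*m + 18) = m - 3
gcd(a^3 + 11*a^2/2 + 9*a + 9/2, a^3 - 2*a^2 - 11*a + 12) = a + 3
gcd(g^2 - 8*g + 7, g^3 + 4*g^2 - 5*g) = g - 1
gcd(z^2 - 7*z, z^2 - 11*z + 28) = z - 7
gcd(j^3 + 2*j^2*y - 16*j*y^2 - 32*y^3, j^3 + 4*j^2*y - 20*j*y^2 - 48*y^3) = -j^2 + 2*j*y + 8*y^2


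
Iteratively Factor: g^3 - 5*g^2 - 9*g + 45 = (g - 3)*(g^2 - 2*g - 15) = (g - 3)*(g + 3)*(g - 5)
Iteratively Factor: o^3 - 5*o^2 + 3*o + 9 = (o - 3)*(o^2 - 2*o - 3) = (o - 3)*(o + 1)*(o - 3)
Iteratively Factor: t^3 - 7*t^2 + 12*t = (t - 3)*(t^2 - 4*t) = (t - 4)*(t - 3)*(t)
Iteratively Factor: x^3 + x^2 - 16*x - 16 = (x - 4)*(x^2 + 5*x + 4) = (x - 4)*(x + 4)*(x + 1)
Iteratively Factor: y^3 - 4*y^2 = (y)*(y^2 - 4*y) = y^2*(y - 4)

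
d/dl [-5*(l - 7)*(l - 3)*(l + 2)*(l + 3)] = -20*l^3 + 75*l^2 + 230*l - 225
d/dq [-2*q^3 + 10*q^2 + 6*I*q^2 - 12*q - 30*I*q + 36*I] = -6*q^2 + q*(20 + 12*I) - 12 - 30*I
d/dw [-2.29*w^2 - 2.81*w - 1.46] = -4.58*w - 2.81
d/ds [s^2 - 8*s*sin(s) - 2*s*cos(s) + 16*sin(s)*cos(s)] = 2*s*sin(s) - 8*s*cos(s) + 2*s - 8*sin(s) - 2*cos(s) + 16*cos(2*s)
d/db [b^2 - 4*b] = 2*b - 4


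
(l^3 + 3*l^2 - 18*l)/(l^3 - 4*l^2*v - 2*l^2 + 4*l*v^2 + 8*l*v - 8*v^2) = l*(l^2 + 3*l - 18)/(l^3 - 4*l^2*v - 2*l^2 + 4*l*v^2 + 8*l*v - 8*v^2)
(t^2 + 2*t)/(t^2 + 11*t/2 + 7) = 2*t/(2*t + 7)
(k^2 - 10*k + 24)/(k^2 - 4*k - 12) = (k - 4)/(k + 2)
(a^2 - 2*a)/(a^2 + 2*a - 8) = a/(a + 4)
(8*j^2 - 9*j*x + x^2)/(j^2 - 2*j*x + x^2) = (-8*j + x)/(-j + x)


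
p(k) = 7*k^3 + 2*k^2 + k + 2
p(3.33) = 285.99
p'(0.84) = 19.18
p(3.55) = 343.93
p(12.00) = 12398.00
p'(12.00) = 3073.00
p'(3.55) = 279.85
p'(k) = 21*k^2 + 4*k + 1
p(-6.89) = -2199.53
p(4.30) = 599.83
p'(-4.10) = 337.61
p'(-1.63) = 50.27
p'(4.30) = 406.49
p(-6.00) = -1444.00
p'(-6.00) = 733.00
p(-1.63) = -24.63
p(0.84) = 8.40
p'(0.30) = 4.09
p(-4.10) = -450.93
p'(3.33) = 247.19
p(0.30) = 2.67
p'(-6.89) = 970.35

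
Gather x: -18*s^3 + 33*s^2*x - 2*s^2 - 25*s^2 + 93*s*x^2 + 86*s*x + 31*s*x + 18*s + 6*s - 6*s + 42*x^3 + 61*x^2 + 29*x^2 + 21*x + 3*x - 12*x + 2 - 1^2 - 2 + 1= -18*s^3 - 27*s^2 + 18*s + 42*x^3 + x^2*(93*s + 90) + x*(33*s^2 + 117*s + 12)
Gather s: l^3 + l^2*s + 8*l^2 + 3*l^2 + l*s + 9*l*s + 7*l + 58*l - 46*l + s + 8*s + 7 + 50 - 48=l^3 + 11*l^2 + 19*l + s*(l^2 + 10*l + 9) + 9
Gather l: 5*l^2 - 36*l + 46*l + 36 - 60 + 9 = 5*l^2 + 10*l - 15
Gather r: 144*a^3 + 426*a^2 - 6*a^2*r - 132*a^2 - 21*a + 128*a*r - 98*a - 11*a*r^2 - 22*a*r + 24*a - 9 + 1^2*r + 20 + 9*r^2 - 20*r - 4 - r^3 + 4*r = 144*a^3 + 294*a^2 - 95*a - r^3 + r^2*(9 - 11*a) + r*(-6*a^2 + 106*a - 15) + 7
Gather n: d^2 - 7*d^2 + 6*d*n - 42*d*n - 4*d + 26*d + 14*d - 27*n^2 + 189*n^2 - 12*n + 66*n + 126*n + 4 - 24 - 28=-6*d^2 + 36*d + 162*n^2 + n*(180 - 36*d) - 48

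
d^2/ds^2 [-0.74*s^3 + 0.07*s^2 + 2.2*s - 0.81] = 0.14 - 4.44*s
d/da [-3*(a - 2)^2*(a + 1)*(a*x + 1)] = -12*a^3*x + 27*a^2*x - 9*a^2 + 18*a - 12*x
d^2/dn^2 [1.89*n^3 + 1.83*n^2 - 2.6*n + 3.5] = 11.34*n + 3.66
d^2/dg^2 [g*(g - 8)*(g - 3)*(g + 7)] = 12*g^2 - 24*g - 106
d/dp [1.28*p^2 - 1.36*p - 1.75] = 2.56*p - 1.36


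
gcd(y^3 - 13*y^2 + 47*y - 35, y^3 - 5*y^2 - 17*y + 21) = y^2 - 8*y + 7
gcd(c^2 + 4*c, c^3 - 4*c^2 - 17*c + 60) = c + 4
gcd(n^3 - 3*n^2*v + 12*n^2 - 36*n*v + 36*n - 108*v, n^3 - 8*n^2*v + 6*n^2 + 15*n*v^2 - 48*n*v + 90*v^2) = -n^2 + 3*n*v - 6*n + 18*v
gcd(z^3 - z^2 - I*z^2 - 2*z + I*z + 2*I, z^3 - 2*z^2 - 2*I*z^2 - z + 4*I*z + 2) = z^2 + z*(-2 - I) + 2*I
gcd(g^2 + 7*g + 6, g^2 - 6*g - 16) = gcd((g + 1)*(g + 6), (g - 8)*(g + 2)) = 1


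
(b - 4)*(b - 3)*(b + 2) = b^3 - 5*b^2 - 2*b + 24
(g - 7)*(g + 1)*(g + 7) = g^3 + g^2 - 49*g - 49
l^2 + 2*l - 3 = (l - 1)*(l + 3)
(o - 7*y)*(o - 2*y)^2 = o^3 - 11*o^2*y + 32*o*y^2 - 28*y^3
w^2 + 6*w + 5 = (w + 1)*(w + 5)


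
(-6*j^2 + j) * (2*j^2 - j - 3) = -12*j^4 + 8*j^3 + 17*j^2 - 3*j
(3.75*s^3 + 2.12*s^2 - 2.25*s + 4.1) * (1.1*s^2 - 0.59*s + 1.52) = 4.125*s^5 + 0.1195*s^4 + 1.9742*s^3 + 9.0599*s^2 - 5.839*s + 6.232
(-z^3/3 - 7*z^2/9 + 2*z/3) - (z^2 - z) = -z^3/3 - 16*z^2/9 + 5*z/3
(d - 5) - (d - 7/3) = -8/3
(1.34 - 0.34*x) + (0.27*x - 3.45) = -0.07*x - 2.11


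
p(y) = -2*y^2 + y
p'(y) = 1 - 4*y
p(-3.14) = -22.86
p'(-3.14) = 13.56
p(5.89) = -63.49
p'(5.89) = -22.56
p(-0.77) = -1.96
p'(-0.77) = 4.08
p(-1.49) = -5.93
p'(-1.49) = 6.96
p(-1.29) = -4.62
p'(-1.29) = 6.16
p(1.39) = -2.47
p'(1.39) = -4.56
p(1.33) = -2.21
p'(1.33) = -4.32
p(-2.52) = -15.22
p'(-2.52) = 11.08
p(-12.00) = -300.00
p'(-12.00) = 49.00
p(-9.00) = -171.00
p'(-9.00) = 37.00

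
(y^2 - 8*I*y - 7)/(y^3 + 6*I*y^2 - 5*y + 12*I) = (y - 7*I)/(y^2 + 7*I*y - 12)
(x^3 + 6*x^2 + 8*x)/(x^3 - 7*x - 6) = x*(x + 4)/(x^2 - 2*x - 3)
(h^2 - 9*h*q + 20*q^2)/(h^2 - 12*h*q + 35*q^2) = (-h + 4*q)/(-h + 7*q)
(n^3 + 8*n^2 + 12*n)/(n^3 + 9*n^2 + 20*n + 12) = n/(n + 1)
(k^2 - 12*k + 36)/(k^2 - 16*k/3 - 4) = 3*(k - 6)/(3*k + 2)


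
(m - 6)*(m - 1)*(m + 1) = m^3 - 6*m^2 - m + 6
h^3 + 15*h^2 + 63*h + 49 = (h + 1)*(h + 7)^2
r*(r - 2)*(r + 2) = r^3 - 4*r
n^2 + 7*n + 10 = (n + 2)*(n + 5)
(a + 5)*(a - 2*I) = a^2 + 5*a - 2*I*a - 10*I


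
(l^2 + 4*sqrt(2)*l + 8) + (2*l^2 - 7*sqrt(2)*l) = 3*l^2 - 3*sqrt(2)*l + 8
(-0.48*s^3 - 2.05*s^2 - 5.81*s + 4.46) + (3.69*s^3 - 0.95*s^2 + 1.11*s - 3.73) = 3.21*s^3 - 3.0*s^2 - 4.7*s + 0.73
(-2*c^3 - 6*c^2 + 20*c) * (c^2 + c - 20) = -2*c^5 - 8*c^4 + 54*c^3 + 140*c^2 - 400*c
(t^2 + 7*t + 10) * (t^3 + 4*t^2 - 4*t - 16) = t^5 + 11*t^4 + 34*t^3 - 4*t^2 - 152*t - 160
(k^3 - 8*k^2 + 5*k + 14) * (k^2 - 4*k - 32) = k^5 - 12*k^4 + 5*k^3 + 250*k^2 - 216*k - 448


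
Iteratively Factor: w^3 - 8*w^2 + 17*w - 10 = (w - 5)*(w^2 - 3*w + 2) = (w - 5)*(w - 2)*(w - 1)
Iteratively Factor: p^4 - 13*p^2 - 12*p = (p)*(p^3 - 13*p - 12) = p*(p + 3)*(p^2 - 3*p - 4) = p*(p + 1)*(p + 3)*(p - 4)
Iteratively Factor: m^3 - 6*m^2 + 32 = (m - 4)*(m^2 - 2*m - 8) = (m - 4)^2*(m + 2)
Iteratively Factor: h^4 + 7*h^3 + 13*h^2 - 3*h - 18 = (h + 3)*(h^3 + 4*h^2 + h - 6) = (h + 3)^2*(h^2 + h - 2) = (h - 1)*(h + 3)^2*(h + 2)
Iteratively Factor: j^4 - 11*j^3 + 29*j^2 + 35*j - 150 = (j - 5)*(j^3 - 6*j^2 - j + 30) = (j - 5)^2*(j^2 - j - 6) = (j - 5)^2*(j - 3)*(j + 2)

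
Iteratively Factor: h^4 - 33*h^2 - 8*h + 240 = (h - 3)*(h^3 + 3*h^2 - 24*h - 80) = (h - 5)*(h - 3)*(h^2 + 8*h + 16) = (h - 5)*(h - 3)*(h + 4)*(h + 4)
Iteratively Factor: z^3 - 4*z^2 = (z)*(z^2 - 4*z) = z*(z - 4)*(z)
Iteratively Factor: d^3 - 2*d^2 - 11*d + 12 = (d - 4)*(d^2 + 2*d - 3) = (d - 4)*(d + 3)*(d - 1)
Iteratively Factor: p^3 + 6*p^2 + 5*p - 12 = (p + 4)*(p^2 + 2*p - 3) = (p + 3)*(p + 4)*(p - 1)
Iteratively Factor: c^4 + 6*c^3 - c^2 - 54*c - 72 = (c + 3)*(c^3 + 3*c^2 - 10*c - 24) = (c - 3)*(c + 3)*(c^2 + 6*c + 8) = (c - 3)*(c + 2)*(c + 3)*(c + 4)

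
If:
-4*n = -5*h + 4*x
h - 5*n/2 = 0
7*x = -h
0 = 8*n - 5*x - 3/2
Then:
No Solution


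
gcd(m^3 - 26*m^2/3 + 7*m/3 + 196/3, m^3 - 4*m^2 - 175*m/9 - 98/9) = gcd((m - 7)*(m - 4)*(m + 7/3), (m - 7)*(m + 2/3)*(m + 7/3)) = m^2 - 14*m/3 - 49/3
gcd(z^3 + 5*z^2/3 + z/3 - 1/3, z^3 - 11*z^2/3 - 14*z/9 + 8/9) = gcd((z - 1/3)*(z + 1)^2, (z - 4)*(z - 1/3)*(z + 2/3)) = z - 1/3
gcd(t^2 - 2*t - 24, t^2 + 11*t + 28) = t + 4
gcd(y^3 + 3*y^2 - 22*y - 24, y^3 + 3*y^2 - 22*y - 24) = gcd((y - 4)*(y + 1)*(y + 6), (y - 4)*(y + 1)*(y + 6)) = y^3 + 3*y^2 - 22*y - 24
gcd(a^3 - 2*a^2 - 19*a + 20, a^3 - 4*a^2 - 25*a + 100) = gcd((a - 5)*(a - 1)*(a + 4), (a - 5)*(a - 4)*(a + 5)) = a - 5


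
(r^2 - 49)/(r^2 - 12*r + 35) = (r + 7)/(r - 5)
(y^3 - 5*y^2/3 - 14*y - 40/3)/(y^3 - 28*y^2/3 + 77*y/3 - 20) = (3*y^2 + 10*y + 8)/(3*y^2 - 13*y + 12)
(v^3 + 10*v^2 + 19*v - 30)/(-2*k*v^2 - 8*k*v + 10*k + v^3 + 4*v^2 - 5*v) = (v + 6)/(-2*k + v)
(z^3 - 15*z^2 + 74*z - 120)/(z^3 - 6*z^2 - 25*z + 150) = (z - 4)/(z + 5)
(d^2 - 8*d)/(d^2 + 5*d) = (d - 8)/(d + 5)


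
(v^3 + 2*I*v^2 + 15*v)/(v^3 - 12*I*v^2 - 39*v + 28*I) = v*(v^2 + 2*I*v + 15)/(v^3 - 12*I*v^2 - 39*v + 28*I)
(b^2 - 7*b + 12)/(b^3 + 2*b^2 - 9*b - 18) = (b - 4)/(b^2 + 5*b + 6)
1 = 1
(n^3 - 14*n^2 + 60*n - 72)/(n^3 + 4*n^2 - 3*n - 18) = (n^2 - 12*n + 36)/(n^2 + 6*n + 9)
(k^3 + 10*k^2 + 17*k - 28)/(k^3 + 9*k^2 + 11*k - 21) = (k + 4)/(k + 3)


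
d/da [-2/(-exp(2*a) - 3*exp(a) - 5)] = (-4*exp(a) - 6)*exp(a)/(exp(2*a) + 3*exp(a) + 5)^2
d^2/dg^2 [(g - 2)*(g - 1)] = 2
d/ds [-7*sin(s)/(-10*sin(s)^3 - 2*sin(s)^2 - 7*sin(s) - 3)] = 7*(-20*sin(s)^3 - 2*sin(s)^2 + 3)*cos(s)/(10*sin(s)^3 + 2*sin(s)^2 + 7*sin(s) + 3)^2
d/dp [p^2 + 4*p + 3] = 2*p + 4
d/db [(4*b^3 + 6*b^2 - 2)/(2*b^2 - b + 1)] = 2*(4*b^4 - 4*b^3 + 3*b^2 + 10*b - 1)/(4*b^4 - 4*b^3 + 5*b^2 - 2*b + 1)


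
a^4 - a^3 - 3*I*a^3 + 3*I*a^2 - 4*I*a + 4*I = (a - 2*I)^2*(-I*a + 1)*(I*a - I)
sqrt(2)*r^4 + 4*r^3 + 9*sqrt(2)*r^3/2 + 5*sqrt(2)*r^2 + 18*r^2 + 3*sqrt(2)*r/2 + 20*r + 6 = (r + 1/2)*(r + 3)*(r + 2*sqrt(2))*(sqrt(2)*r + sqrt(2))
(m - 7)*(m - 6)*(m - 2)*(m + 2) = m^4 - 13*m^3 + 38*m^2 + 52*m - 168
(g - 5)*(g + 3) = g^2 - 2*g - 15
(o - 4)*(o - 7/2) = o^2 - 15*o/2 + 14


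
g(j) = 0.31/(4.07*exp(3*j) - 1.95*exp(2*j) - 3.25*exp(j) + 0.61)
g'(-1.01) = 0.85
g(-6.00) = 0.52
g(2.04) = 0.00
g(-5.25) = 0.52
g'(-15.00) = 0.00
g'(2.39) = -0.00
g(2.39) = 0.00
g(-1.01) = -0.49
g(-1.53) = -2.16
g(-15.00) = 0.51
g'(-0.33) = -0.04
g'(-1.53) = 11.43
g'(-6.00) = 0.01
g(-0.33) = -0.25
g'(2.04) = -0.00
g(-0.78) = -0.35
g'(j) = 0.31*(-12.21*exp(3*j) + 3.9*exp(2*j) + 3.25*exp(j))/(4.07*exp(3*j) - 1.95*exp(2*j) - 3.25*exp(j) + 0.61)^2 = (-3.7851*exp(2*j) + 1.209*exp(j) + 1.0075)*exp(j)/(4.07*exp(3*j) - 1.95*exp(2*j) - 3.25*exp(j) + 0.61)^2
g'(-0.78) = 0.44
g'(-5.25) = 0.02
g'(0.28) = -0.98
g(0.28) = 0.13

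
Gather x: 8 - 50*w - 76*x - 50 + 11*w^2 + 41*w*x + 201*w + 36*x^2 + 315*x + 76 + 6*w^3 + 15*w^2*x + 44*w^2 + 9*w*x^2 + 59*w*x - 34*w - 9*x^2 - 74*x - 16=6*w^3 + 55*w^2 + 117*w + x^2*(9*w + 27) + x*(15*w^2 + 100*w + 165) + 18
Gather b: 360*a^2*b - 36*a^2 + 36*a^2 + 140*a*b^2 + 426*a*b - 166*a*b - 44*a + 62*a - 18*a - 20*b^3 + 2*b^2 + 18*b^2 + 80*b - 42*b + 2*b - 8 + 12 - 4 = -20*b^3 + b^2*(140*a + 20) + b*(360*a^2 + 260*a + 40)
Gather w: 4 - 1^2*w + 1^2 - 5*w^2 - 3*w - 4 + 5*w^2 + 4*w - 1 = 0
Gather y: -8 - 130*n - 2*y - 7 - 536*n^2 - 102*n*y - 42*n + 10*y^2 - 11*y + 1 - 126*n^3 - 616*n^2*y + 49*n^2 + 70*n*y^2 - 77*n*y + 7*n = -126*n^3 - 487*n^2 - 165*n + y^2*(70*n + 10) + y*(-616*n^2 - 179*n - 13) - 14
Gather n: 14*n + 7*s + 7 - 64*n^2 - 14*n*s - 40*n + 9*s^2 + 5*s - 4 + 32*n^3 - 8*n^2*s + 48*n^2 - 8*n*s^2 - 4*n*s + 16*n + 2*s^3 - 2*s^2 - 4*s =32*n^3 + n^2*(-8*s - 16) + n*(-8*s^2 - 18*s - 10) + 2*s^3 + 7*s^2 + 8*s + 3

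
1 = 1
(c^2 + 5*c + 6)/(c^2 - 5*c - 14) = (c + 3)/(c - 7)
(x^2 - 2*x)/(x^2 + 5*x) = (x - 2)/(x + 5)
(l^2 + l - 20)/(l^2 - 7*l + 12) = (l + 5)/(l - 3)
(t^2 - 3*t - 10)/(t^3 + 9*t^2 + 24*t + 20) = (t - 5)/(t^2 + 7*t + 10)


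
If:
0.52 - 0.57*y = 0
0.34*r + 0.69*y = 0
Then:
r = -1.85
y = 0.91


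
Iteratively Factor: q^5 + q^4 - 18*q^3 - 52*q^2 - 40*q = (q)*(q^4 + q^3 - 18*q^2 - 52*q - 40) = q*(q + 2)*(q^3 - q^2 - 16*q - 20) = q*(q + 2)^2*(q^2 - 3*q - 10) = q*(q - 5)*(q + 2)^2*(q + 2)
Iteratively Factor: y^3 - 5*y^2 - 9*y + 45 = (y - 3)*(y^2 - 2*y - 15) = (y - 5)*(y - 3)*(y + 3)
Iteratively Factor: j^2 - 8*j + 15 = (j - 3)*(j - 5)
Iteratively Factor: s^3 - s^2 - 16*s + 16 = (s - 1)*(s^2 - 16) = (s - 4)*(s - 1)*(s + 4)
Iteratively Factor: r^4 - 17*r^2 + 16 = (r + 4)*(r^3 - 4*r^2 - r + 4) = (r - 4)*(r + 4)*(r^2 - 1) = (r - 4)*(r - 1)*(r + 4)*(r + 1)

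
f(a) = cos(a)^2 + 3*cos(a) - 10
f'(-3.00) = 0.14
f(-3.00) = -11.99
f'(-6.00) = -1.37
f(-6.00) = -6.20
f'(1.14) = -3.48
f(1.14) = -8.57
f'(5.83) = 2.10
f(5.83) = -6.49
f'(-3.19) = -0.05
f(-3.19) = -12.00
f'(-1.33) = 3.38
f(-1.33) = -9.23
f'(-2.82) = 0.35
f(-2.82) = -11.95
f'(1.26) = -3.44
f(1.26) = -8.99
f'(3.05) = -0.09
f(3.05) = -12.00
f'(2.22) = -1.43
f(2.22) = -11.45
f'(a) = -2*sin(a)*cos(a) - 3*sin(a)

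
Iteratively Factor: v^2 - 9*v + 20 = (v - 4)*(v - 5)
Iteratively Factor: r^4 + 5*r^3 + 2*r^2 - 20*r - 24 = (r - 2)*(r^3 + 7*r^2 + 16*r + 12) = (r - 2)*(r + 2)*(r^2 + 5*r + 6) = (r - 2)*(r + 2)^2*(r + 3)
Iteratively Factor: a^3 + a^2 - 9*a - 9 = (a + 3)*(a^2 - 2*a - 3) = (a - 3)*(a + 3)*(a + 1)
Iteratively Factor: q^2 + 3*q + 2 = (q + 1)*(q + 2)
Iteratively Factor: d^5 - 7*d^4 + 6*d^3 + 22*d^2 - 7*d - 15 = (d - 5)*(d^4 - 2*d^3 - 4*d^2 + 2*d + 3) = (d - 5)*(d + 1)*(d^3 - 3*d^2 - d + 3) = (d - 5)*(d + 1)^2*(d^2 - 4*d + 3) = (d - 5)*(d - 3)*(d + 1)^2*(d - 1)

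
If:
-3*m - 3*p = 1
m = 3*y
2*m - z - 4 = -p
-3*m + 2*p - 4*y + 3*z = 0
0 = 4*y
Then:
No Solution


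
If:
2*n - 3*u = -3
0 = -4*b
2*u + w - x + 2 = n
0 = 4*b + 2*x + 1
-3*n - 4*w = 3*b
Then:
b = 0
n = 54/5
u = 41/5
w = -81/10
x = -1/2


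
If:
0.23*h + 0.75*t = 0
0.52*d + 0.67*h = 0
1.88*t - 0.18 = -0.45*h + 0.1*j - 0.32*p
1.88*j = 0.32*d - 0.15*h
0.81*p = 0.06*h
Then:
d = 3.18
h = -2.47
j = 0.74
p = -0.18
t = 0.76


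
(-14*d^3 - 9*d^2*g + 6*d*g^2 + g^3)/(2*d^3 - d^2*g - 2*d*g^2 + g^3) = (-7*d - g)/(d - g)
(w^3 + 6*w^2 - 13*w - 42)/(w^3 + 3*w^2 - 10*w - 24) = (w + 7)/(w + 4)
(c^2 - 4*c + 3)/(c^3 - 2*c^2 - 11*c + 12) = (c - 3)/(c^2 - c - 12)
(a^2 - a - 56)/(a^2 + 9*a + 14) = (a - 8)/(a + 2)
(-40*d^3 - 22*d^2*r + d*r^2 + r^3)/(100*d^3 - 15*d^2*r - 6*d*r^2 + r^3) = (2*d + r)/(-5*d + r)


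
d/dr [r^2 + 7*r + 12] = 2*r + 7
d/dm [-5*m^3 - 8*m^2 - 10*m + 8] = -15*m^2 - 16*m - 10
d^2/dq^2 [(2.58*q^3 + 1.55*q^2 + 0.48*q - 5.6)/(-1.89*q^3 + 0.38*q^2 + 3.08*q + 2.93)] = (-2.8421709430404e-14*q^7 - 14.779422*q^6 - 100.399824*q^5 + 16.529184*q^4 - 229.822226*q^3 - 351.980724*q^2 + 95.7045*q + 75.827834)/(6.751269*q^9 - 4.072194*q^8 - 32.187456*q^7 - 18.181295*q^6 + 65.079588*q^5 + 90.252924*q^4 - 1.117361*q^3 - 93.172242*q^2 - 79.324476*q - 25.153757)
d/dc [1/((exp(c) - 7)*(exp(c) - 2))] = (9 - 2*exp(c))*exp(c)/(exp(4*c) - 18*exp(3*c) + 109*exp(2*c) - 252*exp(c) + 196)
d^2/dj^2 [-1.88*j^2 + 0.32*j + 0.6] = -3.76000000000000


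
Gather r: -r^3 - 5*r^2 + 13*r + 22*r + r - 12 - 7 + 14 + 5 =-r^3 - 5*r^2 + 36*r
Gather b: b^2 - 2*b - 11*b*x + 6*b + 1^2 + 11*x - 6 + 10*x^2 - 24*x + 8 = b^2 + b*(4 - 11*x) + 10*x^2 - 13*x + 3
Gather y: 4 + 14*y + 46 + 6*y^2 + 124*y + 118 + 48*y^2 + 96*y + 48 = 54*y^2 + 234*y + 216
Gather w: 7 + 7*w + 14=7*w + 21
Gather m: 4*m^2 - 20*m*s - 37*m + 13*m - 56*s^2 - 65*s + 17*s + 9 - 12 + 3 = 4*m^2 + m*(-20*s - 24) - 56*s^2 - 48*s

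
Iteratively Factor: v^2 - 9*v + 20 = (v - 5)*(v - 4)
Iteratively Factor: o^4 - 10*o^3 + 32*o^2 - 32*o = (o)*(o^3 - 10*o^2 + 32*o - 32) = o*(o - 4)*(o^2 - 6*o + 8) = o*(o - 4)*(o - 2)*(o - 4)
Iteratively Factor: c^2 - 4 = (c + 2)*(c - 2)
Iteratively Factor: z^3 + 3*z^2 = (z)*(z^2 + 3*z) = z^2*(z + 3)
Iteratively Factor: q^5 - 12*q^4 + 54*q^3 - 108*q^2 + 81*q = (q)*(q^4 - 12*q^3 + 54*q^2 - 108*q + 81) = q*(q - 3)*(q^3 - 9*q^2 + 27*q - 27) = q*(q - 3)^2*(q^2 - 6*q + 9) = q*(q - 3)^3*(q - 3)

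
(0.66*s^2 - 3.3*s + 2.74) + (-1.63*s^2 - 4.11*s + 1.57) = -0.97*s^2 - 7.41*s + 4.31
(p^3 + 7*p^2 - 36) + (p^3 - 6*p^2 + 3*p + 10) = 2*p^3 + p^2 + 3*p - 26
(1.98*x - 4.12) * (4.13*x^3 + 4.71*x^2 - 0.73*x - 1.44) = 8.1774*x^4 - 7.6898*x^3 - 20.8506*x^2 + 0.1564*x + 5.9328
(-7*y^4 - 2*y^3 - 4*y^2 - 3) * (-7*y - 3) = 49*y^5 + 35*y^4 + 34*y^3 + 12*y^2 + 21*y + 9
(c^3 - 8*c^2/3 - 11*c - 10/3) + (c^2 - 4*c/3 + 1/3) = c^3 - 5*c^2/3 - 37*c/3 - 3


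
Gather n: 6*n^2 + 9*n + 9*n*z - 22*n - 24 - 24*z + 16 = 6*n^2 + n*(9*z - 13) - 24*z - 8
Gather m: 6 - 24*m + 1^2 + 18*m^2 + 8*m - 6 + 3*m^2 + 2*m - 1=21*m^2 - 14*m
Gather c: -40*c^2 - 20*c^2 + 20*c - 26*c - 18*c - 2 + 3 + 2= -60*c^2 - 24*c + 3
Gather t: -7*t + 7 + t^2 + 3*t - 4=t^2 - 4*t + 3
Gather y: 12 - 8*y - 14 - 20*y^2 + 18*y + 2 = -20*y^2 + 10*y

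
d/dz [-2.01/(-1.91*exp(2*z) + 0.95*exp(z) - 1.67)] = (1.9095 - 7.6782*exp(z))*exp(z)/(1.91*exp(2*z) - 0.95*exp(z) + 1.67)^2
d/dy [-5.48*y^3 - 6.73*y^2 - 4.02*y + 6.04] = -16.44*y^2 - 13.46*y - 4.02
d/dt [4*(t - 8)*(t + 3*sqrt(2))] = 8*t - 32 + 12*sqrt(2)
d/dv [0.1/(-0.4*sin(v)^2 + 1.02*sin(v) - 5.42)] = (0.08*sin(v) - 0.102)*cos(v)/(0.4*sin(v)^2 - 1.02*sin(v) + 5.42)^2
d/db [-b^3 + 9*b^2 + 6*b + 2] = -3*b^2 + 18*b + 6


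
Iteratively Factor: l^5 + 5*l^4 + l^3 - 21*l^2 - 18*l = (l + 1)*(l^4 + 4*l^3 - 3*l^2 - 18*l) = (l + 1)*(l + 3)*(l^3 + l^2 - 6*l) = (l + 1)*(l + 3)^2*(l^2 - 2*l) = (l - 2)*(l + 1)*(l + 3)^2*(l)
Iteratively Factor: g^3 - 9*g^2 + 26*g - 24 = (g - 3)*(g^2 - 6*g + 8) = (g - 4)*(g - 3)*(g - 2)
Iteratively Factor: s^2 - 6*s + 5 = (s - 1)*(s - 5)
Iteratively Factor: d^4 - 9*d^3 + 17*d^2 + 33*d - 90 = (d - 3)*(d^3 - 6*d^2 - d + 30) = (d - 3)^2*(d^2 - 3*d - 10) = (d - 3)^2*(d + 2)*(d - 5)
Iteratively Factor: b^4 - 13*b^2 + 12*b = (b)*(b^3 - 13*b + 12) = b*(b - 1)*(b^2 + b - 12) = b*(b - 1)*(b + 4)*(b - 3)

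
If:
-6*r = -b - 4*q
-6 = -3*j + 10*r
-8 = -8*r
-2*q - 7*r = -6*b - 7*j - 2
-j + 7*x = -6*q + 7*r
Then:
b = -176/39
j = 16/3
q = 205/78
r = 1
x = -134/273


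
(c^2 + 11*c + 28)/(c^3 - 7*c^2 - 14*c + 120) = (c + 7)/(c^2 - 11*c + 30)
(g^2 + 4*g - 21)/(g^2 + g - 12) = (g + 7)/(g + 4)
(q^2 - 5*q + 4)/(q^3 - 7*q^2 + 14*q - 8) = 1/(q - 2)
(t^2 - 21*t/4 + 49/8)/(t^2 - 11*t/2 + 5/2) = (8*t^2 - 42*t + 49)/(4*(2*t^2 - 11*t + 5))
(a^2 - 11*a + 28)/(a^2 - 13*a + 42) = (a - 4)/(a - 6)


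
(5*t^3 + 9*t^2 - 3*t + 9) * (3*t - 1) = 15*t^4 + 22*t^3 - 18*t^2 + 30*t - 9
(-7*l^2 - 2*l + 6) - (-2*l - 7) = 13 - 7*l^2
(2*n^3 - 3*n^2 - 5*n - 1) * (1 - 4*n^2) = -8*n^5 + 12*n^4 + 22*n^3 + n^2 - 5*n - 1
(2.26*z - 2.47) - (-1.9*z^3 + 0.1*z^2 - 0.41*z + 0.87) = 1.9*z^3 - 0.1*z^2 + 2.67*z - 3.34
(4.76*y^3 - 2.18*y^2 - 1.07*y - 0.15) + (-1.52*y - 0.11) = 4.76*y^3 - 2.18*y^2 - 2.59*y - 0.26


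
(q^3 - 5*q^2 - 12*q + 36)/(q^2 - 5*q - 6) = (q^2 + q - 6)/(q + 1)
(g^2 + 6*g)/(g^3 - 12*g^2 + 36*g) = (g + 6)/(g^2 - 12*g + 36)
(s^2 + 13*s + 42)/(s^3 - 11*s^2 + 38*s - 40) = (s^2 + 13*s + 42)/(s^3 - 11*s^2 + 38*s - 40)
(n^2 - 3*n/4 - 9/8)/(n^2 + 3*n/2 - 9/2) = (n + 3/4)/(n + 3)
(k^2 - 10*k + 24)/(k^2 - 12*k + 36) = (k - 4)/(k - 6)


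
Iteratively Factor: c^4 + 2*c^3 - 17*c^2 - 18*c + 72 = (c - 2)*(c^3 + 4*c^2 - 9*c - 36) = (c - 3)*(c - 2)*(c^2 + 7*c + 12) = (c - 3)*(c - 2)*(c + 3)*(c + 4)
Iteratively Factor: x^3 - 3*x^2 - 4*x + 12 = (x - 3)*(x^2 - 4) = (x - 3)*(x - 2)*(x + 2)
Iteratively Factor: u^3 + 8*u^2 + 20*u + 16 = (u + 2)*(u^2 + 6*u + 8) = (u + 2)*(u + 4)*(u + 2)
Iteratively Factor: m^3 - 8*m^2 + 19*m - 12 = (m - 3)*(m^2 - 5*m + 4) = (m - 4)*(m - 3)*(m - 1)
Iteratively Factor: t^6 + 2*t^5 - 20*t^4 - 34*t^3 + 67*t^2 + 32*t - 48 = (t + 3)*(t^5 - t^4 - 17*t^3 + 17*t^2 + 16*t - 16) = (t - 1)*(t + 3)*(t^4 - 17*t^2 + 16) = (t - 1)*(t + 3)*(t + 4)*(t^3 - 4*t^2 - t + 4) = (t - 1)*(t + 1)*(t + 3)*(t + 4)*(t^2 - 5*t + 4) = (t - 4)*(t - 1)*(t + 1)*(t + 3)*(t + 4)*(t - 1)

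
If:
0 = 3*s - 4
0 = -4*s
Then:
No Solution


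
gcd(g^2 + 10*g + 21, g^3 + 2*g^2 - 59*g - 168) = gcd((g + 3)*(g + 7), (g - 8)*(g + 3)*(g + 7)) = g^2 + 10*g + 21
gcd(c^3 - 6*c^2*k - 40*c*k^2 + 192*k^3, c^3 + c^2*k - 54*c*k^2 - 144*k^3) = c^2 - 2*c*k - 48*k^2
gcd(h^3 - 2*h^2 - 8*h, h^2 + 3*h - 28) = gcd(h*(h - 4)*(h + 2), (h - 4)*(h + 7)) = h - 4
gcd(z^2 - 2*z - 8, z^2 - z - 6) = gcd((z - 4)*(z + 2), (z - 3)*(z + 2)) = z + 2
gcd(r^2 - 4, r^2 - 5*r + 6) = r - 2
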